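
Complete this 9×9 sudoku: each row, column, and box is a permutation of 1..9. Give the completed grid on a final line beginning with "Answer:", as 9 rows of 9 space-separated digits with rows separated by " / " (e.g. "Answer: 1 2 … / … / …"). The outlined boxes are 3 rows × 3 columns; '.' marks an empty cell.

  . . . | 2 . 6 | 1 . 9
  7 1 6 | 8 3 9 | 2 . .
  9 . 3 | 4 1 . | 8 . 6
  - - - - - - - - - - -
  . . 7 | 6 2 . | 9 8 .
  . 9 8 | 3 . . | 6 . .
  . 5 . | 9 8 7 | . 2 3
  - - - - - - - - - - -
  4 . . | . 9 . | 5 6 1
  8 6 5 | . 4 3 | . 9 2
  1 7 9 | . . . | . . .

Step 1. [r5c5∈{5}] r5c5 is down to just 5. So r5c5=5.
Step 2. [r6c7∈{4}] nothing but 4 survives at r6c7 ⇒ r6c7=4.
Step 3. [r1c8∈{3,4,5,7}] across row 1, 3 lands solely at r1c8 ⇒ r1c8=3.
Step 4. [r4c2∈{3,4}] across box 4, 4 lands solely at r4c2. So r4c2=4.
Step 5. [r9c6∈{2,5,8}] 2 has one home in row 9: r9c6 ⇒ r9c6=2.
Step 6. [r9c8∈{4}] nothing but 4 survives at r9c8 ⇒ r9c8=4.
Step 7. [r5c8∈{1,7}] 1 has one home in col 8: r5c8, so r5c8=1.
Step 8. [r2c8∈{5}] r2c8 has the single candidate 5, so r2c8=5.
Step 9. [r3c2∈{2}] r3c2's peers cover all but 2 ⇒ r3c2=2.
Step 10. [r8c4∈{1,7}] in row 8, 1 fits only at r8c4, so r8c4=1.
Step 11. [r3c8∈{7}] r3c8 is down to just 7. So r3c8=7.
Step 12. [r9c4∈{5}] r9c4 has the single candidate 5. So r9c4=5.
Step 13. [r7c3∈{2}] only 2 remains possible at r7c3, so r7c3=2.
Step 14. [r4c1∈{3}] nothing but 3 survives at r4c1. So r4c1=3.
Step 15. [r6c1∈{6}] nothing but 6 survives at r6c1, so r6c1=6.
Step 16. [r9c5∈{6}] nothing but 6 survives at r9c5, so r9c5=6.
Step 17. [r8c7∈{7}] nothing but 7 survives at r8c7, so r8c7=7.
Step 18. [r9c9∈{8}] r9c9's peers cover all but 8. So r9c9=8.
Step 19. [r1c3∈{4}] nothing but 4 survives at r1c3. So r1c3=4.
Step 20. [r9c7∈{3}] r9c7 is down to just 3. So r9c7=3.
Step 21. [r7c2∈{3}] r7c2 is down to just 3. So r7c2=3.
Step 22. [r1c1∈{5}] nothing but 5 survives at r1c1, so r1c1=5.
Step 23. [r4c9∈{5}] only 5 remains possible at r4c9 ⇒ r4c9=5.
Step 24. [r4c6∈{1}] only 1 remains possible at r4c6 ⇒ r4c6=1.
Step 25. [r5c1∈{2}] nothing but 2 survives at r5c1. So r5c1=2.
Step 26. [r1c5∈{7}] r1c5 has the single candidate 7. So r1c5=7.
Step 27. [r2c9∈{4}] r2c9 has the single candidate 4. So r2c9=4.
Step 28. [r5c9∈{7}] r5c9 is down to just 7 ⇒ r5c9=7.
Step 29. [r6c3∈{1}] nothing but 1 survives at r6c3, so r6c3=1.
Step 30. [r1c2∈{8}] only 8 remains possible at r1c2, so r1c2=8.
Step 31. [r3c6∈{5}] nothing but 5 survives at r3c6, so r3c6=5.
Step 32. [r7c4∈{7}] r7c4 has the single candidate 7 ⇒ r7c4=7.
Step 33. [r7c6∈{8}] nothing but 8 survives at r7c6 ⇒ r7c6=8.
Step 34. [r5c6∈{4}] r5c6's peers cover all but 4. So r5c6=4.

Answer: 5 8 4 2 7 6 1 3 9 / 7 1 6 8 3 9 2 5 4 / 9 2 3 4 1 5 8 7 6 / 3 4 7 6 2 1 9 8 5 / 2 9 8 3 5 4 6 1 7 / 6 5 1 9 8 7 4 2 3 / 4 3 2 7 9 8 5 6 1 / 8 6 5 1 4 3 7 9 2 / 1 7 9 5 6 2 3 4 8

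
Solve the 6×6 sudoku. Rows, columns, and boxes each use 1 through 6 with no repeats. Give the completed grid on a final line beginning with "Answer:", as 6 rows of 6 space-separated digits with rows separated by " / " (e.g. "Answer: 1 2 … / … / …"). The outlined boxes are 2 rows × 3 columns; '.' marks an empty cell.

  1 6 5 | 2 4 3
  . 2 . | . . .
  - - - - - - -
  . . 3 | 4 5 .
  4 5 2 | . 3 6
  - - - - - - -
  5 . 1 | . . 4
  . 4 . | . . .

Step 1. [r6c1∈{2,3,6}] col 1 places 2 nowhere but r6c1, so r6c1=2.
Step 2. [r6c4∈{1,3,5,6}] 3 has one home in row 6: r6c4 ⇒ r6c4=3.
Step 3. [r5c4∈{6}] r5c4 has the single candidate 6. So r5c4=6.
Step 4. [r2c4∈{1,5}] 5 has one home in col 4: r2c4 ⇒ r2c4=5.
Step 5. [r2c6∈{1}] only 1 remains possible at r2c6 ⇒ r2c6=1.
Step 6. [r3c1∈{6}] r3c1 is down to just 6, so r3c1=6.
Step 7. [r6c6∈{5}] only 5 remains possible at r6c6. So r6c6=5.
Step 8. [r2c1∈{3}] r2c1's peers cover all but 3. So r2c1=3.
Step 9. [r3c2∈{1}] only 1 remains possible at r3c2. So r3c2=1.
Step 10. [r3c6∈{2}] r3c6 is down to just 2 ⇒ r3c6=2.
Step 11. [r2c5∈{6}] nothing but 6 survives at r2c5 ⇒ r2c5=6.
Step 12. [r6c5∈{1}] only 1 remains possible at r6c5 ⇒ r6c5=1.
Step 13. [r2c3∈{4}] r2c3's peers cover all but 4 ⇒ r2c3=4.
Step 14. [r4c4∈{1}] r4c4's peers cover all but 1 ⇒ r4c4=1.
Step 15. [r6c3∈{6}] only 6 remains possible at r6c3. So r6c3=6.
Step 16. [r5c5∈{2}] r5c5 is down to just 2. So r5c5=2.
Step 17. [r5c2∈{3}] r5c2's peers cover all but 3 ⇒ r5c2=3.

Answer: 1 6 5 2 4 3 / 3 2 4 5 6 1 / 6 1 3 4 5 2 / 4 5 2 1 3 6 / 5 3 1 6 2 4 / 2 4 6 3 1 5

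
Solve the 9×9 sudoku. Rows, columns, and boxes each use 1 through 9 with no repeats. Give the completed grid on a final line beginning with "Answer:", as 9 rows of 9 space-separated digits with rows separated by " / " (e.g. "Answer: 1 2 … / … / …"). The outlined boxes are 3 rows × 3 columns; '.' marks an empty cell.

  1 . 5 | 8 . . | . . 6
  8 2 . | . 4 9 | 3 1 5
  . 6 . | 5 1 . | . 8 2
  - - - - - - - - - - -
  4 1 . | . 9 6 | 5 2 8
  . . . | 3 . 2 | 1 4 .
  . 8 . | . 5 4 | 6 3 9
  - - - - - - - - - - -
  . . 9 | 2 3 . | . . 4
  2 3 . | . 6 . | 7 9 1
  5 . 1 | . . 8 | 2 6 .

Step 1. [r6c1∈{7}] r6c1 has the single candidate 7. So r6c1=7.
Step 2. [r9c5∈{7}] r9c5 is down to just 7 ⇒ r9c5=7.
Step 3. [r9c2∈{4}] r9c2 has the single candidate 4 ⇒ r9c2=4.
Step 4. [r3c3∈{3,4,7}] across col 3, 4 lands solely at r3c3, so r3c3=4.
Step 5. [r3c6∈{3,7}] 7 has one home in row 3: r3c6 ⇒ r3c6=7.
Step 6. [r3c7∈{9}] only 9 remains possible at r3c7, so r3c7=9.
Step 7. [r1c2∈{7,9}] 9 has one home in row 1: r1c2. So r1c2=9.
Step 8. [r8c6∈{5}] nothing but 5 survives at r8c6, so r8c6=5.
Step 9. [r7c1∈{6}] nothing but 6 survives at r7c1, so r7c1=6.
Step 10. [r9c9∈{3}] r9c9 has the single candidate 3 ⇒ r9c9=3.
Step 11. [r2c3∈{7}] only 7 remains possible at r2c3 ⇒ r2c3=7.
Step 12. [r3c1∈{3}] nothing but 3 survives at r3c1. So r3c1=3.
Step 13. [r5c5∈{8}] r5c5 is down to just 8 ⇒ r5c5=8.
Step 14. [r5c1∈{9}] nothing but 9 survives at r5c1, so r5c1=9.
Step 15. [r4c4∈{7}] nothing but 7 survives at r4c4, so r4c4=7.
Step 16. [r1c7∈{4}] nothing but 4 survives at r1c7, so r1c7=4.
Step 17. [r8c4∈{4}] only 4 remains possible at r8c4, so r8c4=4.
Step 18. [r5c2∈{5}] only 5 remains possible at r5c2 ⇒ r5c2=5.
Step 19. [r5c3∈{6}] r5c3's peers cover all but 6, so r5c3=6.
Step 20. [r7c2∈{7}] r7c2 is down to just 7, so r7c2=7.
Step 21. [r7c7∈{8}] nothing but 8 survives at r7c7 ⇒ r7c7=8.
Step 22. [r1c6∈{3}] nothing but 3 survives at r1c6 ⇒ r1c6=3.
Step 23. [r9c4∈{9}] r9c4 has the single candidate 9 ⇒ r9c4=9.
Step 24. [r1c5∈{2}] only 2 remains possible at r1c5 ⇒ r1c5=2.
Step 25. [r6c4∈{1}] nothing but 1 survives at r6c4. So r6c4=1.
Step 26. [r6c3∈{2}] r6c3 is down to just 2, so r6c3=2.
Step 27. [r4c3∈{3}] nothing but 3 survives at r4c3. So r4c3=3.
Step 28. [r1c8∈{7}] r1c8 is down to just 7 ⇒ r1c8=7.
Step 29. [r7c8∈{5}] only 5 remains possible at r7c8, so r7c8=5.
Step 30. [r2c4∈{6}] only 6 remains possible at r2c4, so r2c4=6.
Step 31. [r5c9∈{7}] r5c9's peers cover all but 7 ⇒ r5c9=7.
Step 32. [r7c6∈{1}] only 1 remains possible at r7c6 ⇒ r7c6=1.
Step 33. [r8c3∈{8}] r8c3 has the single candidate 8, so r8c3=8.

Answer: 1 9 5 8 2 3 4 7 6 / 8 2 7 6 4 9 3 1 5 / 3 6 4 5 1 7 9 8 2 / 4 1 3 7 9 6 5 2 8 / 9 5 6 3 8 2 1 4 7 / 7 8 2 1 5 4 6 3 9 / 6 7 9 2 3 1 8 5 4 / 2 3 8 4 6 5 7 9 1 / 5 4 1 9 7 8 2 6 3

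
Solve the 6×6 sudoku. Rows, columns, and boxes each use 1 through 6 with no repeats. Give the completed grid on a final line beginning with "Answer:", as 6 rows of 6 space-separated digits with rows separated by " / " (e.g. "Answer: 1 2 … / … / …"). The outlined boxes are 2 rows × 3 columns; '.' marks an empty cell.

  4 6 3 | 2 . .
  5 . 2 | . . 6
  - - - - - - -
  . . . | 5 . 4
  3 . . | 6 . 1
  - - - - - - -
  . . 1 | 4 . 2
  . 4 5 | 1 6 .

Step 1. [r3c1∈{1,2,6}] across col 1, 1 lands solely at r3c1, so r3c1=1.
Step 2. [r3c5∈{2,3}] 3 has one home in row 3: r3c5. So r3c5=3.
Step 3. [r1c5∈{1,5}] row 1 places 1 nowhere but r1c5, so r1c5=1.
Step 4. [r4c2∈{2,5}] across row 4, 5 lands solely at r4c2 ⇒ r4c2=5.
Step 5. [r2c4∈{3}] only 3 remains possible at r2c4. So r2c4=3.
Step 6. [r5c2∈{3}] nothing but 3 survives at r5c2 ⇒ r5c2=3.
Step 7. [r2c2∈{1}] r2c2's peers cover all but 1. So r2c2=1.
Step 8. [r3c2∈{2}] r3c2 has the single candidate 2 ⇒ r3c2=2.
Step 9. [r6c6∈{3}] r6c6's peers cover all but 3 ⇒ r6c6=3.
Step 10. [r5c1∈{6}] nothing but 6 survives at r5c1 ⇒ r5c1=6.
Step 11. [r1c6∈{5}] nothing but 5 survives at r1c6. So r1c6=5.
Step 12. [r3c3∈{6}] r3c3 is down to just 6, so r3c3=6.
Step 13. [r2c5∈{4}] r2c5 is down to just 4. So r2c5=4.
Step 14. [r5c5∈{5}] r5c5's peers cover all but 5. So r5c5=5.
Step 15. [r6c1∈{2}] only 2 remains possible at r6c1. So r6c1=2.
Step 16. [r4c5∈{2}] r4c5's peers cover all but 2 ⇒ r4c5=2.
Step 17. [r4c3∈{4}] nothing but 4 survives at r4c3, so r4c3=4.

Answer: 4 6 3 2 1 5 / 5 1 2 3 4 6 / 1 2 6 5 3 4 / 3 5 4 6 2 1 / 6 3 1 4 5 2 / 2 4 5 1 6 3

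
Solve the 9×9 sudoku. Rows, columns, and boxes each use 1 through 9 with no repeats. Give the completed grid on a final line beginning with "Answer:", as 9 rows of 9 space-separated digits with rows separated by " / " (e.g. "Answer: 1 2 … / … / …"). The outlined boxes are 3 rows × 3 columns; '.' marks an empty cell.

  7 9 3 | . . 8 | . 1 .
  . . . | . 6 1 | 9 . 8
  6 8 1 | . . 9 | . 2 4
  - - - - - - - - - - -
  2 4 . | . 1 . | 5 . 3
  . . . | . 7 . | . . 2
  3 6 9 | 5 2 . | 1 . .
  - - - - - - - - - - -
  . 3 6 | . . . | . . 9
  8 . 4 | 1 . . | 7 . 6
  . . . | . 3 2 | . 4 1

Step 1. [r7c5∈{4,5,8}] 8 has one home in col 5: r7c5 ⇒ r7c5=8.
Step 2. [r2c8∈{3,5,7}] in box 3, 7 fits only at r2c8, so r2c8=7.
Step 3. [r9c4∈{6,7,9}] r9c4 is the only open cell in row 9 admitting 6, so r9c4=6.
Step 4. [r2c4∈{2,3,4}] r2c4 is the only open cell in row 2 admitting 3 ⇒ r2c4=3.
Step 5. [r5c7∈{4,6,8}] in col 7, 4 fits only at r5c7 ⇒ r5c7=4.
Step 6. [r8c6∈{5}] only 5 remains possible at r8c6 ⇒ r8c6=5.
Step 7. [r4c6∈{6}] r4c6's peers cover all but 6 ⇒ r4c6=6.
Step 8. [r1c5∈{4,5}] across col 5, 4 lands solely at r1c5. So r1c5=4.
Step 9. [r6c8∈{8}] only 8 remains possible at r6c8 ⇒ r6c8=8.
Step 10. [r7c4∈{4,7}] r7c4 is the only open cell in col 4 admitting 4 ⇒ r7c4=4.
Step 11. [r4c3∈{7,8}] r4c3 is the only open cell in row 4 admitting 7 ⇒ r4c3=7.
Step 12. [r9c3∈{5}] r9c3's peers cover all but 5. So r9c3=5.
Step 13. [r5c2∈{1,5}] across col 2, 1 lands solely at r5c2, so r5c2=1.
Step 14. [r4c8∈{9}] r4c8 has the single candidate 9. So r4c8=9.
Step 15. [r2c2∈{2,5}] in col 2, 5 fits only at r2c2 ⇒ r2c2=5.
Step 16. [r5c3∈{8}] r5c3 is down to just 8, so r5c3=8.
Step 17. [r3c4∈{7}] r3c4 is down to just 7 ⇒ r3c4=7.
Step 18. [r9c2∈{7}] r9c2 is down to just 7 ⇒ r9c2=7.
Step 19. [r1c9∈{5}] nothing but 5 survives at r1c9. So r1c9=5.
Step 20. [r2c3∈{2}] r2c3 has the single candidate 2, so r2c3=2.
Step 21. [r5c4∈{9}] only 9 remains possible at r5c4. So r5c4=9.
Step 22. [r3c5∈{5}] r3c5 has the single candidate 5 ⇒ r3c5=5.
Step 23. [r5c6∈{3}] r5c6 has the single candidate 3 ⇒ r5c6=3.
Step 24. [r7c7∈{2}] nothing but 2 survives at r7c7. So r7c7=2.
Step 25. [r1c7∈{6}] r1c7 has the single candidate 6, so r1c7=6.
Step 26. [r7c1∈{1}] nothing but 1 survives at r7c1 ⇒ r7c1=1.
Step 27. [r8c8∈{3}] r8c8 is down to just 3, so r8c8=3.
Step 28. [r8c5∈{9}] r8c5's peers cover all but 9 ⇒ r8c5=9.
Step 29. [r9c1∈{9}] r9c1's peers cover all but 9, so r9c1=9.
Step 30. [r4c4∈{8}] r4c4 has the single candidate 8 ⇒ r4c4=8.
Step 31. [r3c7∈{3}] nothing but 3 survives at r3c7 ⇒ r3c7=3.
Step 32. [r9c7∈{8}] only 8 remains possible at r9c7 ⇒ r9c7=8.
Step 33. [r7c6∈{7}] r7c6 has the single candidate 7. So r7c6=7.
Step 34. [r5c1∈{5}] r5c1 has the single candidate 5, so r5c1=5.
Step 35. [r8c2∈{2}] nothing but 2 survives at r8c2 ⇒ r8c2=2.
Step 36. [r1c4∈{2}] only 2 remains possible at r1c4, so r1c4=2.
Step 37. [r2c1∈{4}] r2c1 has the single candidate 4 ⇒ r2c1=4.
Step 38. [r6c9∈{7}] r6c9 is down to just 7. So r6c9=7.
Step 39. [r6c6∈{4}] r6c6's peers cover all but 4. So r6c6=4.
Step 40. [r5c8∈{6}] r5c8's peers cover all but 6, so r5c8=6.
Step 41. [r7c8∈{5}] nothing but 5 survives at r7c8, so r7c8=5.

Answer: 7 9 3 2 4 8 6 1 5 / 4 5 2 3 6 1 9 7 8 / 6 8 1 7 5 9 3 2 4 / 2 4 7 8 1 6 5 9 3 / 5 1 8 9 7 3 4 6 2 / 3 6 9 5 2 4 1 8 7 / 1 3 6 4 8 7 2 5 9 / 8 2 4 1 9 5 7 3 6 / 9 7 5 6 3 2 8 4 1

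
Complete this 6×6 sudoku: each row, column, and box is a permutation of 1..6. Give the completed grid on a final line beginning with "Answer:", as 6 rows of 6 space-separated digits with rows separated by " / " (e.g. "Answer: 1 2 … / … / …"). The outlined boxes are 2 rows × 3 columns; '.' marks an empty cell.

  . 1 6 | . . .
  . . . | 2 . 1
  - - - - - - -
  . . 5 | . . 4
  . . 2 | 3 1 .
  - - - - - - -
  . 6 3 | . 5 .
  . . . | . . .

Step 1. [r6c2∈{2,4,5}] in col 2, 2 fits only at r6c2, so r6c2=2.
Step 2. [r2c3∈{4}] r2c3 is down to just 4, so r2c3=4.
Step 3. [r6c1∈{1,4,5}] in row 6, 5 fits only at r6c1, so r6c1=5.
Step 4. [r2c1∈{3}] nothing but 3 survives at r2c1 ⇒ r2c1=3.
Step 5. [r3c4∈{6}] nothing but 6 survives at r3c4, so r3c4=6.
Step 6. [r5c1∈{1,4}] across box 5, 4 lands solely at r5c1. So r5c1=4.
Step 7. [r6c6∈{3,6}] 6 has one home in col 6: r6c6, so r6c6=6.
Step 8. [r1c4∈{4,5}] col 4 places 5 nowhere but r1c4. So r1c4=5.
Step 9. [r6c5∈{3,4}] 3 has one home in row 6: r6c5 ⇒ r6c5=3.
Step 10. [r6c4∈{1,4}] in row 6, 4 fits only at r6c4, so r6c4=4.
Step 11. [r3c5∈{2}] r3c5 has the single candidate 2, so r3c5=2.
Step 12. [r1c5∈{4}] nothing but 4 survives at r1c5, so r1c5=4.
Step 13. [r5c4∈{1}] nothing but 1 survives at r5c4. So r5c4=1.
Step 14. [r6c3∈{1}] nothing but 1 survives at r6c3 ⇒ r6c3=1.
Step 15. [r1c6∈{3}] r1c6 is down to just 3. So r1c6=3.
Step 16. [r3c1∈{1}] r3c1 is down to just 1. So r3c1=1.
Step 17. [r2c2∈{5}] r2c2 is down to just 5, so r2c2=5.
Step 18. [r4c6∈{5}] nothing but 5 survives at r4c6, so r4c6=5.
Step 19. [r2c5∈{6}] r2c5 has the single candidate 6 ⇒ r2c5=6.
Step 20. [r4c1∈{6}] r4c1's peers cover all but 6. So r4c1=6.
Step 21. [r3c2∈{3}] nothing but 3 survives at r3c2 ⇒ r3c2=3.
Step 22. [r4c2∈{4}] r4c2's peers cover all but 4 ⇒ r4c2=4.
Step 23. [r5c6∈{2}] only 2 remains possible at r5c6 ⇒ r5c6=2.
Step 24. [r1c1∈{2}] r1c1 has the single candidate 2. So r1c1=2.

Answer: 2 1 6 5 4 3 / 3 5 4 2 6 1 / 1 3 5 6 2 4 / 6 4 2 3 1 5 / 4 6 3 1 5 2 / 5 2 1 4 3 6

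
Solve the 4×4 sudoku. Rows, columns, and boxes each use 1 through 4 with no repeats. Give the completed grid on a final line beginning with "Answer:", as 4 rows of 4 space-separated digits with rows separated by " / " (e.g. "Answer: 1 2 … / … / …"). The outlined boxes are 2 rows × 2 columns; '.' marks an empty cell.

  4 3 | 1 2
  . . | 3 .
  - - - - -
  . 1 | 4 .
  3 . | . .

Step 1. [r3c1∈{2}] r3c1 is down to just 2, so r3c1=2.
Step 2. [r2c1∈{1}] r2c1's peers cover all but 1 ⇒ r2c1=1.
Step 3. [r4c2∈{4}] r4c2 is down to just 4. So r4c2=4.
Step 4. [r2c4∈{4}] nothing but 4 survives at r2c4 ⇒ r2c4=4.
Step 5. [r3c4∈{3}] only 3 remains possible at r3c4 ⇒ r3c4=3.
Step 6. [r2c2∈{2}] nothing but 2 survives at r2c2 ⇒ r2c2=2.
Step 7. [r4c4∈{1}] r4c4 has the single candidate 1. So r4c4=1.
Step 8. [r4c3∈{2}] only 2 remains possible at r4c3, so r4c3=2.

Answer: 4 3 1 2 / 1 2 3 4 / 2 1 4 3 / 3 4 2 1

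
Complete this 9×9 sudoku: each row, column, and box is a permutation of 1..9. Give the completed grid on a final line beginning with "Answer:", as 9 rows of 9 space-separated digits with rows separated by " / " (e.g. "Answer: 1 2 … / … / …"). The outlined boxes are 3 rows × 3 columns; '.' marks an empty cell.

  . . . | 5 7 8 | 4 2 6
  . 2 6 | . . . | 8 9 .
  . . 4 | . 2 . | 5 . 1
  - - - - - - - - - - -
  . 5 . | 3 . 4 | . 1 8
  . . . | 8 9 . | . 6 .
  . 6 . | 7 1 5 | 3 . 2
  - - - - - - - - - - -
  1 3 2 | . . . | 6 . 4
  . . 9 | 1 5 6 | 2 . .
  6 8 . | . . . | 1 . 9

Step 1. [r4c3∈{7}] only 7 remains possible at r4c3, so r4c3=7.
Step 2. [r6c1∈{4,8,9}] row 6 places 9 nowhere but r6c1 ⇒ r6c1=9.
Step 3. [r1c1∈{3}] r1c1's peers cover all but 3 ⇒ r1c1=3.
Step 4. [r7c8∈{5,7,8}] row 7 places 5 nowhere but r7c8. So r7c8=5.
Step 5. [r9c4∈{2,4}] r9c4 is the only open cell in col 4 admitting 2, so r9c4=2.
Step 6. [r8c8∈{3,7,8}] row 8 places 8 nowhere but r8c8. So r8c8=8.
Step 7. [r8c9∈{3,7}] 3 has one home in row 8: r8c9, so r8c9=3.
Step 8. [r2c9∈{7}] r2c9 has the single candidate 7. So r2c9=7.
Step 9. [r9c5∈{3,4}] across row 9, 4 lands solely at r9c5 ⇒ r9c5=4.
Step 10. [r9c6∈{3,7}] r9c6 is the only open cell in row 9 admitting 3. So r9c6=3.
Step 11. [r3c6∈{9}] only 9 remains possible at r3c6 ⇒ r3c6=9.
Step 12. [r3c2∈{7}] nothing but 7 survives at r3c2, so r3c2=7.
Step 13. [r1c3∈{1}] r1c3 has the single candidate 1, so r1c3=1.
Step 14. [r8c2∈{4}] r8c2 has the single candidate 4, so r8c2=4.
Step 15. [r5c1∈{2,4}] in row 5, 4 fits only at r5c1 ⇒ r5c1=4.
Step 16. [r1c2∈{9}] nothing but 9 survives at r1c2 ⇒ r1c2=9.
Step 17. [r7c6∈{7}] nothing but 7 survives at r7c6. So r7c6=7.
Step 18. [r5c2∈{1}] r5c2 is down to just 1 ⇒ r5c2=1.
Step 19. [r4c5∈{6}] r4c5 has the single candidate 6. So r4c5=6.
Step 20. [r7c5∈{8}] r7c5's peers cover all but 8, so r7c5=8.
Step 21. [r4c7∈{9}] nothing but 9 survives at r4c7, so r4c7=9.
Step 22. [r5c6∈{2}] nothing but 2 survives at r5c6 ⇒ r5c6=2.
Step 23. [r4c1∈{2}] r4c1 is down to just 2 ⇒ r4c1=2.
Step 24. [r6c8∈{4}] r6c8 is down to just 4. So r6c8=4.
Step 25. [r5c7∈{7}] r5c7's peers cover all but 7. So r5c7=7.
Step 26. [r5c9∈{5}] nothing but 5 survives at r5c9. So r5c9=5.
Step 27. [r3c8∈{3}] nothing but 3 survives at r3c8, so r3c8=3.
Step 28. [r2c4∈{4}] r2c4 has the single candidate 4. So r2c4=4.
Step 29. [r6c3∈{8}] only 8 remains possible at r6c3 ⇒ r6c3=8.
Step 30. [r5c3∈{3}] nothing but 3 survives at r5c3. So r5c3=3.
Step 31. [r9c8∈{7}] r9c8 is down to just 7. So r9c8=7.
Step 32. [r3c1∈{8}] r3c1's peers cover all but 8. So r3c1=8.
Step 33. [r9c3∈{5}] nothing but 5 survives at r9c3. So r9c3=5.
Step 34. [r3c4∈{6}] only 6 remains possible at r3c4. So r3c4=6.
Step 35. [r2c1∈{5}] nothing but 5 survives at r2c1 ⇒ r2c1=5.
Step 36. [r7c4∈{9}] r7c4's peers cover all but 9, so r7c4=9.
Step 37. [r2c6∈{1}] nothing but 1 survives at r2c6. So r2c6=1.
Step 38. [r8c1∈{7}] nothing but 7 survives at r8c1, so r8c1=7.
Step 39. [r2c5∈{3}] r2c5 has the single candidate 3 ⇒ r2c5=3.

Answer: 3 9 1 5 7 8 4 2 6 / 5 2 6 4 3 1 8 9 7 / 8 7 4 6 2 9 5 3 1 / 2 5 7 3 6 4 9 1 8 / 4 1 3 8 9 2 7 6 5 / 9 6 8 7 1 5 3 4 2 / 1 3 2 9 8 7 6 5 4 / 7 4 9 1 5 6 2 8 3 / 6 8 5 2 4 3 1 7 9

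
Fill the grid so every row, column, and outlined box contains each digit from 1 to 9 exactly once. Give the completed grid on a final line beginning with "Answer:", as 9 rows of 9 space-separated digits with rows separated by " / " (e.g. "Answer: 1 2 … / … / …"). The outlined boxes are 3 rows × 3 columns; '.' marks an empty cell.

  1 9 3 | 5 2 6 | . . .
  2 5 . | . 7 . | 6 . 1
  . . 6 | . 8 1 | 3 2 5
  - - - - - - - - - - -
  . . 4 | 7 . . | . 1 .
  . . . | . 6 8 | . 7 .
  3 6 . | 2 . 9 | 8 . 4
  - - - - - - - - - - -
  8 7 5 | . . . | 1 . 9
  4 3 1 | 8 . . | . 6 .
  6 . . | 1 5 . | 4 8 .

Step 1. [r9c2∈{2}] nothing but 2 survives at r9c2. So r9c2=2.
Step 2. [r8c7∈{2,5,7}] in row 8, 5 fits only at r8c7. So r8c7=5.
Step 3. [r5c4∈{3,4}] r5c4 is the only open cell in row 5 admitting 4 ⇒ r5c4=4.
Step 4. [r8c9∈{2,7}] across box 9, 2 lands solely at r8c9. So r8c9=2.
Step 5. [r7c8∈{3}] r7c8's peers cover all but 3 ⇒ r7c8=3.
Step 6. [r9c6∈{3,7}] across row 9, 3 lands solely at r9c6, so r9c6=3.
Step 7. [r5c1∈{5,9}] across row 5, 5 lands solely at r5c1, so r5c1=5.
Step 8. [r4c1∈{9}] r4c1 is down to just 9. So r4c1=9.
Step 9. [r2c6∈{4}] r2c6 has the single candidate 4 ⇒ r2c6=4.
Step 10. [r2c8∈{9}] r2c8 is down to just 9. So r2c8=9.
Step 11. [r4c9∈{3,6}] across row 4, 6 lands solely at r4c9, so r4c9=6.
Step 12. [r5c3∈{2}] r5c3 is down to just 2. So r5c3=2.
Step 13. [r9c9∈{7}] r9c9's peers cover all but 7, so r9c9=7.
Step 14. [r1c8∈{4}] only 4 remains possible at r1c8. So r1c8=4.
Step 15. [r9c3∈{9}] nothing but 9 survives at r9c3 ⇒ r9c3=9.
Step 16. [r5c7∈{9}] r5c7 is down to just 9, so r5c7=9.
Step 17. [r4c7∈{2}] r4c7 has the single candidate 2, so r4c7=2.
Step 18. [r7c6∈{2}] r7c6's peers cover all but 2. So r7c6=2.
Step 19. [r2c3∈{8}] only 8 remains possible at r2c3. So r2c3=8.
Step 20. [r4c6∈{5}] r4c6's peers cover all but 5. So r4c6=5.
Step 21. [r6c8∈{5}] nothing but 5 survives at r6c8. So r6c8=5.
Step 22. [r3c2∈{4}] only 4 remains possible at r3c2 ⇒ r3c2=4.
Step 23. [r1c7∈{7}] r1c7 is down to just 7, so r1c7=7.
Step 24. [r5c9∈{3}] r5c9 is down to just 3, so r5c9=3.
Step 25. [r7c4∈{6}] r7c4 is down to just 6, so r7c4=6.
Step 26. [r8c5∈{9}] r8c5's peers cover all but 9, so r8c5=9.
Step 27. [r3c1∈{7}] r3c1 is down to just 7 ⇒ r3c1=7.
Step 28. [r6c5∈{1}] only 1 remains possible at r6c5, so r6c5=1.
Step 29. [r6c3∈{7}] nothing but 7 survives at r6c3 ⇒ r6c3=7.
Step 30. [r5c2∈{1}] r5c2 has the single candidate 1. So r5c2=1.
Step 31. [r4c5∈{3}] r4c5's peers cover all but 3, so r4c5=3.
Step 32. [r7c5∈{4}] nothing but 4 survives at r7c5. So r7c5=4.
Step 33. [r3c4∈{9}] r3c4 has the single candidate 9, so r3c4=9.
Step 34. [r1c9∈{8}] r1c9 has the single candidate 8 ⇒ r1c9=8.
Step 35. [r2c4∈{3}] r2c4 is down to just 3, so r2c4=3.
Step 36. [r8c6∈{7}] r8c6 is down to just 7 ⇒ r8c6=7.
Step 37. [r4c2∈{8}] only 8 remains possible at r4c2, so r4c2=8.

Answer: 1 9 3 5 2 6 7 4 8 / 2 5 8 3 7 4 6 9 1 / 7 4 6 9 8 1 3 2 5 / 9 8 4 7 3 5 2 1 6 / 5 1 2 4 6 8 9 7 3 / 3 6 7 2 1 9 8 5 4 / 8 7 5 6 4 2 1 3 9 / 4 3 1 8 9 7 5 6 2 / 6 2 9 1 5 3 4 8 7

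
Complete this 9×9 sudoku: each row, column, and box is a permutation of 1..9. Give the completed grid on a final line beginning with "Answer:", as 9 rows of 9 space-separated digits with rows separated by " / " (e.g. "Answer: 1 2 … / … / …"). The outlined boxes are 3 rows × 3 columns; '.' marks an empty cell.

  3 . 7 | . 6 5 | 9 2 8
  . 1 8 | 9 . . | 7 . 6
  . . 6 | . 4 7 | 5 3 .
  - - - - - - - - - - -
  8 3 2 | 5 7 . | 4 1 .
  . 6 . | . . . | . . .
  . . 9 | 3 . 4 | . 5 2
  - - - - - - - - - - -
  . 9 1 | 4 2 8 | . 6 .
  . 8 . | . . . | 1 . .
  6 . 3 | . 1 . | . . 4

Step 1. [r8c1∈{2,4,5,7}] row 8 places 2 nowhere but r8c1. So r8c1=2.
Step 2. [r9c6∈{9}] r9c6 has the single candidate 9 ⇒ r9c6=9.
Step 3. [r6c2∈{7}] r6c2 has the single candidate 7 ⇒ r6c2=7.
Step 4. [r2c1∈{4,5}] r2c1 is the only open cell in row 2 admitting 5, so r2c1=5.
Step 5. [r2c6∈{2,3}] across row 2, 2 lands solely at r2c6. So r2c6=2.
Step 6. [r7c7∈{3}] nothing but 3 survives at r7c7, so r7c7=3.
Step 7. [r5c7∈{8}] r5c7 is down to just 8. So r5c7=8.
Step 8. [r4c9∈{9}] r4c9 is down to just 9 ⇒ r4c9=9.
Step 9. [r8c5∈{3,5}] 5 has one home in col 5: r8c5. So r8c5=5.
Step 10. [r8c9∈{7}] nothing but 7 survives at r8c9. So r8c9=7.
Step 11. [r5c1∈{1,4}] in col 1, 4 fits only at r5c1, so r5c1=4.
Step 12. [r1c4∈{1}] r1c4's peers cover all but 1 ⇒ r1c4=1.
Step 13. [r8c4∈{6}] r8c4's peers cover all but 6. So r8c4=6.
Step 14. [r1c2∈{4}] r1c2 has the single candidate 4, so r1c2=4.
Step 15. [r5c9∈{3}] r5c9 has the single candidate 3. So r5c9=3.
Step 16. [r8c3∈{4}] nothing but 4 survives at r8c3 ⇒ r8c3=4.
Step 17. [r2c8∈{4}] only 4 remains possible at r2c8, so r2c8=4.
Step 18. [r8c8∈{9}] only 9 remains possible at r8c8. So r8c8=9.
Step 19. [r5c6∈{1}] r5c6 has the single candidate 1 ⇒ r5c6=1.
Step 20. [r3c2∈{2}] nothing but 2 survives at r3c2, so r3c2=2.
Step 21. [r3c9∈{1}] only 1 remains possible at r3c9 ⇒ r3c9=1.
Step 22. [r4c6∈{6}] r4c6 is down to just 6, so r4c6=6.
Step 23. [r5c5∈{9}] nothing but 9 survives at r5c5. So r5c5=9.
Step 24. [r3c4∈{8}] r3c4 is down to just 8, so r3c4=8.
Step 25. [r2c5∈{3}] nothing but 3 survives at r2c5, so r2c5=3.
Step 26. [r6c5∈{8}] r6c5 has the single candidate 8, so r6c5=8.
Step 27. [r5c3∈{5}] only 5 remains possible at r5c3 ⇒ r5c3=5.
Step 28. [r5c8∈{7}] r5c8's peers cover all but 7 ⇒ r5c8=7.
Step 29. [r6c1∈{1}] r6c1 has the single candidate 1, so r6c1=1.
Step 30. [r7c9∈{5}] only 5 remains possible at r7c9 ⇒ r7c9=5.
Step 31. [r9c7∈{2}] r9c7 has the single candidate 2, so r9c7=2.
Step 32. [r5c4∈{2}] r5c4's peers cover all but 2. So r5c4=2.
Step 33. [r9c4∈{7}] only 7 remains possible at r9c4 ⇒ r9c4=7.
Step 34. [r7c1∈{7}] r7c1's peers cover all but 7 ⇒ r7c1=7.
Step 35. [r3c1∈{9}] r3c1 has the single candidate 9, so r3c1=9.
Step 36. [r9c2∈{5}] r9c2's peers cover all but 5, so r9c2=5.
Step 37. [r8c6∈{3}] r8c6's peers cover all but 3, so r8c6=3.
Step 38. [r6c7∈{6}] r6c7 is down to just 6 ⇒ r6c7=6.
Step 39. [r9c8∈{8}] r9c8 has the single candidate 8 ⇒ r9c8=8.

Answer: 3 4 7 1 6 5 9 2 8 / 5 1 8 9 3 2 7 4 6 / 9 2 6 8 4 7 5 3 1 / 8 3 2 5 7 6 4 1 9 / 4 6 5 2 9 1 8 7 3 / 1 7 9 3 8 4 6 5 2 / 7 9 1 4 2 8 3 6 5 / 2 8 4 6 5 3 1 9 7 / 6 5 3 7 1 9 2 8 4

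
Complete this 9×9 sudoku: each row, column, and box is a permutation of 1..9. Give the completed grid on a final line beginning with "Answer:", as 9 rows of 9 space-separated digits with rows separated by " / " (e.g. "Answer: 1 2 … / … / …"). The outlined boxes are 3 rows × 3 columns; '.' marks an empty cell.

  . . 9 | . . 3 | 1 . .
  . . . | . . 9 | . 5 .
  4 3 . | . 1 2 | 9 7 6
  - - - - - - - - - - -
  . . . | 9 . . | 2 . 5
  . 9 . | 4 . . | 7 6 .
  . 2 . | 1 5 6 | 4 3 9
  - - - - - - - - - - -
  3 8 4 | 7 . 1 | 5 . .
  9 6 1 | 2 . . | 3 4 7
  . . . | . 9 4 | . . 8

Step 1. [r5c6∈{8}] nothing but 8 survives at r5c6. So r5c6=8.
Step 2. [r2c7∈{8}] r2c7 is down to just 8, so r2c7=8.
Step 3. [r2c4∈{6}] r2c4 has the single candidate 6, so r2c4=6.
Step 4. [r1c1∈{2,5,6,7,8}] 6 has one home in row 1: r1c1 ⇒ r1c1=6.
Step 5. [r1c8∈{2}] r1c8's peers cover all but 2, so r1c8=2.
Step 6. [r3c3∈{5,8}] box 1 places 8 nowhere but r3c3 ⇒ r3c3=8.
Step 7. [r6c3∈{7}] r6c3 has the single candidate 7 ⇒ r6c3=7.
Step 8. [r1c2∈{5,7}] across box 1, 5 lands solely at r1c2, so r1c2=5.
Step 9. [r1c5∈{4,7,8}] across row 1, 7 lands solely at r1c5 ⇒ r1c5=7.
Step 10. [r4c5∈{3}] nothing but 3 survives at r4c5 ⇒ r4c5=3.
Step 11. [r9c2∈{7}] only 7 remains possible at r9c2. So r9c2=7.
Step 12. [r5c9∈{1}] r5c9 has the single candidate 1. So r5c9=1.
Step 13. [r5c1∈{5}] r5c1 is down to just 5. So r5c1=5.
Step 14. [r9c1∈{2}] only 2 remains possible at r9c1. So r9c1=2.
Step 15. [r2c2∈{1}] only 1 remains possible at r2c2. So r2c2=1.
Step 16. [r9c3∈{5}] nothing but 5 survives at r9c3 ⇒ r9c3=5.
Step 17. [r2c5∈{4}] nothing but 4 survives at r2c5 ⇒ r2c5=4.
Step 18. [r4c8∈{8}] r4c8 has the single candidate 8, so r4c8=8.
Step 19. [r2c9∈{3}] only 3 remains possible at r2c9, so r2c9=3.
Step 20. [r7c5∈{6}] r7c5 has the single candidate 6, so r7c5=6.
Step 21. [r9c7∈{6}] r9c7 is down to just 6, so r9c7=6.
Step 22. [r4c6∈{7}] nothing but 7 survives at r4c6 ⇒ r4c6=7.
Step 23. [r7c8∈{9}] r7c8's peers cover all but 9 ⇒ r7c8=9.
Step 24. [r4c2∈{4}] nothing but 4 survives at r4c2 ⇒ r4c2=4.
Step 25. [r1c9∈{4}] r1c9's peers cover all but 4, so r1c9=4.
Step 26. [r6c1∈{8}] only 8 remains possible at r6c1 ⇒ r6c1=8.
Step 27. [r5c3∈{3}] r5c3 has the single candidate 3. So r5c3=3.
Step 28. [r4c3∈{6}] only 6 remains possible at r4c3 ⇒ r4c3=6.
Step 29. [r1c4∈{8}] r1c4 has the single candidate 8, so r1c4=8.
Step 30. [r7c9∈{2}] only 2 remains possible at r7c9 ⇒ r7c9=2.
Step 31. [r3c4∈{5}] nothing but 5 survives at r3c4 ⇒ r3c4=5.
Step 32. [r8c6∈{5}] r8c6 is down to just 5, so r8c6=5.
Step 33. [r9c8∈{1}] r9c8 has the single candidate 1. So r9c8=1.
Step 34. [r2c3∈{2}] r2c3 is down to just 2. So r2c3=2.
Step 35. [r5c5∈{2}] only 2 remains possible at r5c5. So r5c5=2.
Step 36. [r4c1∈{1}] only 1 remains possible at r4c1. So r4c1=1.
Step 37. [r8c5∈{8}] r8c5 is down to just 8, so r8c5=8.
Step 38. [r9c4∈{3}] r9c4's peers cover all but 3, so r9c4=3.
Step 39. [r2c1∈{7}] r2c1 has the single candidate 7, so r2c1=7.

Answer: 6 5 9 8 7 3 1 2 4 / 7 1 2 6 4 9 8 5 3 / 4 3 8 5 1 2 9 7 6 / 1 4 6 9 3 7 2 8 5 / 5 9 3 4 2 8 7 6 1 / 8 2 7 1 5 6 4 3 9 / 3 8 4 7 6 1 5 9 2 / 9 6 1 2 8 5 3 4 7 / 2 7 5 3 9 4 6 1 8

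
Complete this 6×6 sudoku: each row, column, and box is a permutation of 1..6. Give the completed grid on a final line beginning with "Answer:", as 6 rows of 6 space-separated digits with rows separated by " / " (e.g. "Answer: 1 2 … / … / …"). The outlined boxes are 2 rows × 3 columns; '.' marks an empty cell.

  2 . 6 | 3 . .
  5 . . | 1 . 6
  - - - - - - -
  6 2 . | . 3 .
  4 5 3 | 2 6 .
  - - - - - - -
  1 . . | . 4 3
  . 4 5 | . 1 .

Step 1. [r1c6∈{4,5}] in row 1, 4 fits only at r1c6 ⇒ r1c6=4.
Step 2. [r5c4∈{5,6}] in row 5, 5 fits only at r5c4, so r5c4=5.
Step 3. [r4c6∈{1}] r4c6 has the single candidate 1 ⇒ r4c6=1.
Step 4. [r2c2∈{3}] r2c2 has the single candidate 3 ⇒ r2c2=3.
Step 5. [r3c4∈{4}] only 4 remains possible at r3c4. So r3c4=4.
Step 6. [r6c6∈{2}] r6c6's peers cover all but 2 ⇒ r6c6=2.
Step 7. [r1c5∈{5}] r1c5's peers cover all but 5 ⇒ r1c5=5.
Step 8. [r2c3∈{4}] only 4 remains possible at r2c3. So r2c3=4.
Step 9. [r6c1∈{3}] nothing but 3 survives at r6c1 ⇒ r6c1=3.
Step 10. [r6c4∈{6}] r6c4 has the single candidate 6. So r6c4=6.
Step 11. [r5c2∈{6}] r5c2 is down to just 6 ⇒ r5c2=6.
Step 12. [r3c3∈{1}] r3c3 is down to just 1 ⇒ r3c3=1.
Step 13. [r2c5∈{2}] nothing but 2 survives at r2c5, so r2c5=2.
Step 14. [r5c3∈{2}] r5c3 is down to just 2 ⇒ r5c3=2.
Step 15. [r1c2∈{1}] only 1 remains possible at r1c2. So r1c2=1.
Step 16. [r3c6∈{5}] r3c6's peers cover all but 5. So r3c6=5.

Answer: 2 1 6 3 5 4 / 5 3 4 1 2 6 / 6 2 1 4 3 5 / 4 5 3 2 6 1 / 1 6 2 5 4 3 / 3 4 5 6 1 2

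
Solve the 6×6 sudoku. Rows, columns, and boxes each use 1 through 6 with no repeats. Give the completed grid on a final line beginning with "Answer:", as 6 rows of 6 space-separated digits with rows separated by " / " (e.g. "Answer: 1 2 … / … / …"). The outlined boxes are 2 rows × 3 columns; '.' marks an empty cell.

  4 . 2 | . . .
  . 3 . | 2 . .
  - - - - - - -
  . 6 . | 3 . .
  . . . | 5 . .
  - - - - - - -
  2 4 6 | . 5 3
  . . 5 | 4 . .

Step 1. [r2c3∈{1}] nothing but 1 survives at r2c3 ⇒ r2c3=1.
Step 2. [r1c4∈{1,6}] across col 4, 6 lands solely at r1c4, so r1c4=6.
Step 3. [r6c2∈{1}] nothing but 1 survives at r6c2 ⇒ r6c2=1.
Step 4. [r3c3∈{4}] r3c3 is down to just 4, so r3c3=4.
Step 5. [r1c2∈{5}] nothing but 5 survives at r1c2 ⇒ r1c2=5.
Step 6. [r1c6∈{1}] r1c6 is down to just 1, so r1c6=1.
Step 7. [r3c6∈{2}] r3c6's peers cover all but 2. So r3c6=2.
Step 8. [r6c6∈{6}] r6c6's peers cover all but 6, so r6c6=6.
Step 9. [r2c5∈{4}] r2c5 is down to just 4, so r2c5=4.
Step 10. [r3c5∈{1}] only 1 remains possible at r3c5, so r3c5=1.
Step 11. [r4c3∈{3}] r4c3's peers cover all but 3, so r4c3=3.
Step 12. [r4c6∈{4}] r4c6 is down to just 4. So r4c6=4.
Step 13. [r4c5∈{6}] nothing but 6 survives at r4c5, so r4c5=6.
Step 14. [r1c5∈{3}] only 3 remains possible at r1c5 ⇒ r1c5=3.
Step 15. [r2c6∈{5}] nothing but 5 survives at r2c6, so r2c6=5.
Step 16. [r6c5∈{2}] r6c5 has the single candidate 2, so r6c5=2.
Step 17. [r4c1∈{1}] nothing but 1 survives at r4c1, so r4c1=1.
Step 18. [r3c1∈{5}] r3c1's peers cover all but 5, so r3c1=5.
Step 19. [r5c4∈{1}] r5c4 has the single candidate 1. So r5c4=1.
Step 20. [r2c1∈{6}] only 6 remains possible at r2c1 ⇒ r2c1=6.
Step 21. [r4c2∈{2}] nothing but 2 survives at r4c2. So r4c2=2.
Step 22. [r6c1∈{3}] r6c1 is down to just 3. So r6c1=3.

Answer: 4 5 2 6 3 1 / 6 3 1 2 4 5 / 5 6 4 3 1 2 / 1 2 3 5 6 4 / 2 4 6 1 5 3 / 3 1 5 4 2 6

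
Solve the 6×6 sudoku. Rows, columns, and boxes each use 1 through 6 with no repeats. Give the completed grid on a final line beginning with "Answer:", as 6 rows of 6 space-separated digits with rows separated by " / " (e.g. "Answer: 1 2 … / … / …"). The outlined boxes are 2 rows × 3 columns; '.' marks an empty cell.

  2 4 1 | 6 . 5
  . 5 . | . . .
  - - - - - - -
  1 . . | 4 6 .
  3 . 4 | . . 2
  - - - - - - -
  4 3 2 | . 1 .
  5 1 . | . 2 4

Step 1. [r2c3∈{3,6}] col 3 places 3 nowhere but r2c3. So r2c3=3.
Step 2. [r4c4∈{1,5}] row 4 places 1 nowhere but r4c4 ⇒ r4c4=1.
Step 3. [r2c1∈{6}] nothing but 6 survives at r2c1, so r2c1=6.
Step 4. [r2c6∈{1}] only 1 remains possible at r2c6. So r2c6=1.
Step 5. [r6c4∈{3}] r6c4 is down to just 3, so r6c4=3.
Step 6. [r4c5∈{5}] r4c5's peers cover all but 5 ⇒ r4c5=5.
Step 7. [r5c4∈{5}] r5c4's peers cover all but 5, so r5c4=5.
Step 8. [r2c4∈{2}] nothing but 2 survives at r2c4, so r2c4=2.
Step 9. [r5c6∈{6}] r5c6 has the single candidate 6, so r5c6=6.
Step 10. [r3c6∈{3}] only 3 remains possible at r3c6, so r3c6=3.
Step 11. [r4c2∈{6}] r4c2 has the single candidate 6, so r4c2=6.
Step 12. [r6c3∈{6}] r6c3's peers cover all but 6. So r6c3=6.
Step 13. [r3c3∈{5}] r3c3 is down to just 5. So r3c3=5.
Step 14. [r3c2∈{2}] r3c2 has the single candidate 2. So r3c2=2.
Step 15. [r1c5∈{3}] r1c5's peers cover all but 3, so r1c5=3.
Step 16. [r2c5∈{4}] nothing but 4 survives at r2c5. So r2c5=4.

Answer: 2 4 1 6 3 5 / 6 5 3 2 4 1 / 1 2 5 4 6 3 / 3 6 4 1 5 2 / 4 3 2 5 1 6 / 5 1 6 3 2 4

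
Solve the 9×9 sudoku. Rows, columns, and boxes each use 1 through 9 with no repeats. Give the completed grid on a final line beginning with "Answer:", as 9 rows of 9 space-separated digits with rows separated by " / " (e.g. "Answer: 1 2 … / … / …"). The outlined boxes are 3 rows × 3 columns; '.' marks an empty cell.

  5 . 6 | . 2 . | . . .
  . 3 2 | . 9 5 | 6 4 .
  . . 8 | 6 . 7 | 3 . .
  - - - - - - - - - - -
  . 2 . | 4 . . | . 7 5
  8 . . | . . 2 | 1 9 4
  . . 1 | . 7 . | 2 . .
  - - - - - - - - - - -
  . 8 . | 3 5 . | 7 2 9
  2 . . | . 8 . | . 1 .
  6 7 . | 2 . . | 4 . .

Step 1. [r1c8∈{8}] only 8 remains possible at r1c8, so r1c8=8.
Step 2. [r7c6∈{1,4,6}] 6 has one home in row 7: r7c6. So r7c6=6.
Step 3. [r1c4∈{1}] r1c4 is down to just 1, so r1c4=1.
Step 4. [r3c2∈{1,4,9}] r3c2 is the only open cell in col 2 admitting 1 ⇒ r3c2=1.
Step 5. [r3c1∈{4,9}] row 3 places 9 nowhere but r3c1. So r3c1=9.
Step 6. [r4c1∈{3}] nothing but 3 survives at r4c1, so r4c1=3.
Step 7. [r8c6∈{4,9}] across box 8, 4 lands solely at r8c6. So r8c6=4.
Step 8. [r4c3∈{9}] nothing but 9 survives at r4c3. So r4c3=9.
Step 9. [r5c4∈{5}] r5c4 is down to just 5. So r5c4=5.
Step 10. [r8c7∈{5}] only 5 remains possible at r8c7. So r8c7=5.
Step 11. [r9c8∈{3}] r9c8's peers cover all but 3. So r9c8=3.
Step 12. [r9c6∈{1,9}] across row 9, 9 lands solely at r9c6. So r9c6=9.
Step 13. [r6c9∈{3,6,8}] in col 9, 3 fits only at r6c9, so r6c9=3.
Step 14. [r4c6∈{1,8}] in col 6, 1 fits only at r4c6. So r4c6=1.
Step 15. [r5c2∈{6}] r5c2 is down to just 6 ⇒ r5c2=6.
Step 16. [r6c1∈{4}] nothing but 4 survives at r6c1 ⇒ r6c1=4.
Step 17. [r2c9∈{1,7}] in row 2, 1 fits only at r2c9, so r2c9=1.
Step 18. [r2c4∈{8}] only 8 remains possible at r2c4. So r2c4=8.
Step 19. [r1c9∈{7}] r1c9 has the single candidate 7 ⇒ r1c9=7.
Step 20. [r6c6∈{8}] only 8 remains possible at r6c6. So r6c6=8.
Step 21. [r3c5∈{4}] r3c5 has the single candidate 4. So r3c5=4.
Step 22. [r1c2∈{4}] nothing but 4 survives at r1c2 ⇒ r1c2=4.
Step 23. [r1c7∈{9}] nothing but 9 survives at r1c7. So r1c7=9.
Step 24. [r5c5∈{3}] only 3 remains possible at r5c5. So r5c5=3.
Step 25. [r9c3∈{5}] r9c3 has the single candidate 5, so r9c3=5.
Step 26. [r3c9∈{2}] nothing but 2 survives at r3c9, so r3c9=2.
Step 27. [r1c6∈{3}] r1c6 has the single candidate 3 ⇒ r1c6=3.
Step 28. [r8c2∈{9}] nothing but 9 survives at r8c2. So r8c2=9.
Step 29. [r5c3∈{7}] r5c3's peers cover all but 7, so r5c3=7.
Step 30. [r4c5∈{6}] nothing but 6 survives at r4c5 ⇒ r4c5=6.
Step 31. [r6c4∈{9}] nothing but 9 survives at r6c4 ⇒ r6c4=9.
Step 32. [r3c8∈{5}] nothing but 5 survives at r3c8 ⇒ r3c8=5.
Step 33. [r7c3∈{4}] r7c3 has the single candidate 4. So r7c3=4.
Step 34. [r9c9∈{8}] r9c9 is down to just 8 ⇒ r9c9=8.
Step 35. [r6c8∈{6}] nothing but 6 survives at r6c8 ⇒ r6c8=6.
Step 36. [r8c3∈{3}] nothing but 3 survives at r8c3, so r8c3=3.
Step 37. [r8c4∈{7}] nothing but 7 survives at r8c4. So r8c4=7.
Step 38. [r2c1∈{7}] r2c1's peers cover all but 7. So r2c1=7.
Step 39. [r4c7∈{8}] only 8 remains possible at r4c7 ⇒ r4c7=8.
Step 40. [r9c5∈{1}] r9c5's peers cover all but 1. So r9c5=1.
Step 41. [r8c9∈{6}] only 6 remains possible at r8c9. So r8c9=6.
Step 42. [r6c2∈{5}] nothing but 5 survives at r6c2 ⇒ r6c2=5.
Step 43. [r7c1∈{1}] nothing but 1 survives at r7c1 ⇒ r7c1=1.

Answer: 5 4 6 1 2 3 9 8 7 / 7 3 2 8 9 5 6 4 1 / 9 1 8 6 4 7 3 5 2 / 3 2 9 4 6 1 8 7 5 / 8 6 7 5 3 2 1 9 4 / 4 5 1 9 7 8 2 6 3 / 1 8 4 3 5 6 7 2 9 / 2 9 3 7 8 4 5 1 6 / 6 7 5 2 1 9 4 3 8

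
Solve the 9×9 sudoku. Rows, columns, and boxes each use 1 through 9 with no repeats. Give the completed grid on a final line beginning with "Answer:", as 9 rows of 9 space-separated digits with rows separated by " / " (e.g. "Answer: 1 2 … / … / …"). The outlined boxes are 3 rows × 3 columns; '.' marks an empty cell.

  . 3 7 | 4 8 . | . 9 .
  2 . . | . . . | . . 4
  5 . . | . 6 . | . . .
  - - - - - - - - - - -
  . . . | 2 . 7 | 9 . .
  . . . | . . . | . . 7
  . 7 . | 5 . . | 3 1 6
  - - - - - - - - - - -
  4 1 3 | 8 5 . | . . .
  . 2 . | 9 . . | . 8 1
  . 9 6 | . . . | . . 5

Step 1. [r9c8∈{2,3,4,7}] in box 9, 3 fits only at r9c8, so r9c8=3.
Step 2. [r1c9∈{2}] nothing but 2 survives at r1c9. So r1c9=2.
Step 3. [r9c5∈{1,2,4,7}] across col 5, 2 lands solely at r9c5 ⇒ r9c5=2.
Step 4. [r4c9∈{8}] r4c9 has the single candidate 8 ⇒ r4c9=8.
Step 5. [r3c8∈{7}] r3c8 has the single candidate 7, so r3c8=7.
Step 6. [r5c4∈{1,3,6}] across col 4, 6 lands solely at r5c4, so r5c4=6.
Step 7. [r7c7∈{2,6,7}] row 7 places 7 nowhere but r7c7 ⇒ r7c7=7.
Step 8. [r6c3∈{2,4,8,9}] row 6 places 2 nowhere but r6c3, so r6c3=2.
Step 9. [r9c1∈{7,8}] across row 9, 8 lands solely at r9c1, so r9c1=8.
Step 10. [r6c1∈{9}] r6c1 has the single candidate 9 ⇒ r6c1=9.
Step 11. [r6c5∈{4}] r6c5 has the single candidate 4, so r6c5=4.
Step 12. [r3c6∈{1,2,3,9}] in row 3, 2 fits only at r3c6, so r3c6=2.
Step 13. [r3c3∈{1,4,8,9}] in row 3, 9 fits only at r3c3, so r3c3=9.
Step 14. [r9c7∈{4}] r9c7 is down to just 4. So r9c7=4.
Step 15. [r8c7∈{6}] r8c7 is down to just 6 ⇒ r8c7=6.
Step 16. [r9c6∈{1}] r9c6 is down to just 1 ⇒ r9c6=1.
Step 17. [r1c1∈{1,6}] 6 has one home in row 1: r1c1, so r1c1=6.
Step 18. [r2c3∈{1,8}] in box 1, 1 fits only at r2c3, so r2c3=1.
Step 19. [r5c3∈{4,5,8}] col 3 places 8 nowhere but r5c3, so r5c3=8.
Step 20. [r4c3∈{4,5}] r4c3 is the only open cell in col 3 admitting 4 ⇒ r4c3=4.
Step 21. [r4c8∈{5}] only 5 remains possible at r4c8. So r4c8=5.
Step 22. [r3c4∈{1,3}] 1 has one home in col 4: r3c4 ⇒ r3c4=1.
Step 23. [r2c4∈{3,7}] across col 4, 3 lands solely at r2c4, so r2c4=3.
Step 24. [r3c7∈{8}] only 8 remains possible at r3c7, so r3c7=8.
Step 25. [r2c5∈{7,9}] across row 2, 7 lands solely at r2c5. So r2c5=7.
Step 26. [r8c5∈{3}] nothing but 3 survives at r8c5 ⇒ r8c5=3.
Step 27. [r4c5∈{1}] only 1 remains possible at r4c5, so r4c5=1.
Step 28. [r5c6∈{3,9}] col 6 places 3 nowhere but r5c6 ⇒ r5c6=3.
Step 29. [r2c7∈{5}] r2c7's peers cover all but 5. So r2c7=5.
Step 30. [r7c8∈{2}] r7c8's peers cover all but 2, so r7c8=2.
Step 31. [r5c7∈{2}] r5c7 has the single candidate 2, so r5c7=2.
Step 32. [r3c9∈{3}] only 3 remains possible at r3c9, so r3c9=3.
Step 33. [r5c2∈{5}] nothing but 5 survives at r5c2 ⇒ r5c2=5.
Step 34. [r4c1∈{3}] only 3 remains possible at r4c1 ⇒ r4c1=3.
Step 35. [r5c8∈{4}] nothing but 4 survives at r5c8. So r5c8=4.
Step 36. [r9c4∈{7}] r9c4's peers cover all but 7 ⇒ r9c4=7.
Step 37. [r7c9∈{9}] r7c9's peers cover all but 9, so r7c9=9.
Step 38. [r1c7∈{1}] only 1 remains possible at r1c7, so r1c7=1.
Step 39. [r3c2∈{4}] r3c2 has the single candidate 4. So r3c2=4.
Step 40. [r5c1∈{1}] r5c1's peers cover all but 1 ⇒ r5c1=1.
Step 41. [r4c2∈{6}] only 6 remains possible at r4c2. So r4c2=6.
Step 42. [r5c5∈{9}] r5c5 has the single candidate 9, so r5c5=9.
Step 43. [r1c6∈{5}] r1c6's peers cover all but 5. So r1c6=5.
Step 44. [r8c3∈{5}] nothing but 5 survives at r8c3 ⇒ r8c3=5.
Step 45. [r2c8∈{6}] only 6 remains possible at r2c8 ⇒ r2c8=6.
Step 46. [r2c6∈{9}] nothing but 9 survives at r2c6 ⇒ r2c6=9.
Step 47. [r8c6∈{4}] r8c6 is down to just 4. So r8c6=4.
Step 48. [r8c1∈{7}] r8c1 is down to just 7. So r8c1=7.
Step 49. [r7c6∈{6}] r7c6's peers cover all but 6. So r7c6=6.
Step 50. [r2c2∈{8}] r2c2 is down to just 8 ⇒ r2c2=8.
Step 51. [r6c6∈{8}] r6c6 is down to just 8, so r6c6=8.

Answer: 6 3 7 4 8 5 1 9 2 / 2 8 1 3 7 9 5 6 4 / 5 4 9 1 6 2 8 7 3 / 3 6 4 2 1 7 9 5 8 / 1 5 8 6 9 3 2 4 7 / 9 7 2 5 4 8 3 1 6 / 4 1 3 8 5 6 7 2 9 / 7 2 5 9 3 4 6 8 1 / 8 9 6 7 2 1 4 3 5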